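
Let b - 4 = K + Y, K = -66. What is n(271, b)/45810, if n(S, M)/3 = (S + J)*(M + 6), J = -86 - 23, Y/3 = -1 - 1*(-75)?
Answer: 4482/2545 ≈ 1.7611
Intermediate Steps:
Y = 222 (Y = 3*(-1 - 1*(-75)) = 3*(-1 + 75) = 3*74 = 222)
J = -109
b = 160 (b = 4 + (-66 + 222) = 4 + 156 = 160)
n(S, M) = 3*(-109 + S)*(6 + M) (n(S, M) = 3*((S - 109)*(M + 6)) = 3*((-109 + S)*(6 + M)) = 3*(-109 + S)*(6 + M))
n(271, b)/45810 = (-1962 - 327*160 + 18*271 + 3*160*271)/45810 = (-1962 - 52320 + 4878 + 130080)*(1/45810) = 80676*(1/45810) = 4482/2545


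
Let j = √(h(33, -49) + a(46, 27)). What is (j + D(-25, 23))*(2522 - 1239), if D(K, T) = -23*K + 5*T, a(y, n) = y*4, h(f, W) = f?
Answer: 885270 + 1283*√217 ≈ 9.0417e+5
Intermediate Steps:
a(y, n) = 4*y
j = √217 (j = √(33 + 4*46) = √(33 + 184) = √217 ≈ 14.731)
(j + D(-25, 23))*(2522 - 1239) = (√217 + (-23*(-25) + 5*23))*(2522 - 1239) = (√217 + (575 + 115))*1283 = (√217 + 690)*1283 = (690 + √217)*1283 = 885270 + 1283*√217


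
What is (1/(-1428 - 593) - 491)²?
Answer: 984683105344/4084441 ≈ 2.4108e+5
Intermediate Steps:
(1/(-1428 - 593) - 491)² = (1/(-2021) - 491)² = (-1/2021 - 491)² = (-992312/2021)² = 984683105344/4084441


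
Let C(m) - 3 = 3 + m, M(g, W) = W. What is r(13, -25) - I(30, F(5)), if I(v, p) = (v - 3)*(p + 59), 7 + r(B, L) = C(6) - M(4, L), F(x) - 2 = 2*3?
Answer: -1779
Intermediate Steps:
F(x) = 8 (F(x) = 2 + 2*3 = 2 + 6 = 8)
C(m) = 6 + m (C(m) = 3 + (3 + m) = 6 + m)
r(B, L) = 5 - L (r(B, L) = -7 + ((6 + 6) - L) = -7 + (12 - L) = 5 - L)
I(v, p) = (-3 + v)*(59 + p)
r(13, -25) - I(30, F(5)) = (5 - 1*(-25)) - (-177 - 3*8 + 59*30 + 8*30) = (5 + 25) - (-177 - 24 + 1770 + 240) = 30 - 1*1809 = 30 - 1809 = -1779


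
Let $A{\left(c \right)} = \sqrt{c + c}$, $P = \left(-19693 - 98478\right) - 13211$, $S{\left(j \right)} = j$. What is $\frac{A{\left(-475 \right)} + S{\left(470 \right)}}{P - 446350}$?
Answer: $- \frac{235}{288866} - \frac{5 i \sqrt{38}}{577732} \approx -0.00081353 - 5.335 \cdot 10^{-5} i$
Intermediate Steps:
$P = -131382$ ($P = -118171 - 13211 = -131382$)
$A{\left(c \right)} = \sqrt{2} \sqrt{c}$ ($A{\left(c \right)} = \sqrt{2 c} = \sqrt{2} \sqrt{c}$)
$\frac{A{\left(-475 \right)} + S{\left(470 \right)}}{P - 446350} = \frac{\sqrt{2} \sqrt{-475} + 470}{-131382 - 446350} = \frac{\sqrt{2} \cdot 5 i \sqrt{19} + 470}{-577732} = \left(5 i \sqrt{38} + 470\right) \left(- \frac{1}{577732}\right) = \left(470 + 5 i \sqrt{38}\right) \left(- \frac{1}{577732}\right) = - \frac{235}{288866} - \frac{5 i \sqrt{38}}{577732}$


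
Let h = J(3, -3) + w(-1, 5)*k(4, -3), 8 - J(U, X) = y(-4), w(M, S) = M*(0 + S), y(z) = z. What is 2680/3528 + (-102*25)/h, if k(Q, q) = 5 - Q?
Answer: -160315/441 ≈ -363.53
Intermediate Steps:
w(M, S) = M*S
J(U, X) = 12 (J(U, X) = 8 - 1*(-4) = 8 + 4 = 12)
h = 7 (h = 12 + (-1*5)*(5 - 1*4) = 12 - 5*(5 - 4) = 12 - 5*1 = 12 - 5 = 7)
2680/3528 + (-102*25)/h = 2680/3528 - 102*25/7 = 2680*(1/3528) - 2550*1/7 = 335/441 - 2550/7 = -160315/441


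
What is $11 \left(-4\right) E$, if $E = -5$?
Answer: $220$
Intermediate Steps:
$11 \left(-4\right) E = 11 \left(-4\right) \left(-5\right) = \left(-44\right) \left(-5\right) = 220$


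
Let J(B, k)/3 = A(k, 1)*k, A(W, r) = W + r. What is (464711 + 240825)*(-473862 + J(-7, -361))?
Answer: -59252324352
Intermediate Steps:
J(B, k) = 3*k*(1 + k) (J(B, k) = 3*((k + 1)*k) = 3*((1 + k)*k) = 3*(k*(1 + k)) = 3*k*(1 + k))
(464711 + 240825)*(-473862 + J(-7, -361)) = (464711 + 240825)*(-473862 + 3*(-361)*(1 - 361)) = 705536*(-473862 + 3*(-361)*(-360)) = 705536*(-473862 + 389880) = 705536*(-83982) = -59252324352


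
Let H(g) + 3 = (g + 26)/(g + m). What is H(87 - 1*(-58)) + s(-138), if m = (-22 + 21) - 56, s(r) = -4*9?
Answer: -3261/88 ≈ -37.057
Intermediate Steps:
s(r) = -36
m = -57 (m = -1 - 56 = -57)
H(g) = -3 + (26 + g)/(-57 + g) (H(g) = -3 + (g + 26)/(g - 57) = -3 + (26 + g)/(-57 + g))
H(87 - 1*(-58)) + s(-138) = (197 - 2*(87 - 1*(-58)))/(-57 + (87 - 1*(-58))) - 36 = (197 - 2*(87 + 58))/(-57 + (87 + 58)) - 36 = (197 - 2*145)/(-57 + 145) - 36 = (197 - 290)/88 - 36 = (1/88)*(-93) - 36 = -93/88 - 36 = -3261/88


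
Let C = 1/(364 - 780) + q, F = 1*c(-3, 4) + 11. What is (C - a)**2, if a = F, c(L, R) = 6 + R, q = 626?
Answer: 63342319041/173056 ≈ 3.6602e+5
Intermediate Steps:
F = 21 (F = 1*(6 + 4) + 11 = 1*10 + 11 = 10 + 11 = 21)
a = 21
C = 260415/416 (C = 1/(364 - 780) + 626 = 1/(-416) + 626 = -1/416 + 626 = 260415/416 ≈ 626.00)
(C - a)**2 = (260415/416 - 1*21)**2 = (260415/416 - 21)**2 = (251679/416)**2 = 63342319041/173056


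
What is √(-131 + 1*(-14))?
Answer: I*√145 ≈ 12.042*I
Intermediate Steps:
√(-131 + 1*(-14)) = √(-131 - 14) = √(-145) = I*√145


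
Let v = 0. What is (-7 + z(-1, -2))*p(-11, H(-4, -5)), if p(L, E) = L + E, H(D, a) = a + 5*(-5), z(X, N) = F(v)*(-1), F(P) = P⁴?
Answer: 287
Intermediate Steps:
z(X, N) = 0 (z(X, N) = 0⁴*(-1) = 0*(-1) = 0)
H(D, a) = -25 + a (H(D, a) = a - 25 = -25 + a)
p(L, E) = E + L
(-7 + z(-1, -2))*p(-11, H(-4, -5)) = (-7 + 0)*((-25 - 5) - 11) = -7*(-30 - 11) = -7*(-41) = 287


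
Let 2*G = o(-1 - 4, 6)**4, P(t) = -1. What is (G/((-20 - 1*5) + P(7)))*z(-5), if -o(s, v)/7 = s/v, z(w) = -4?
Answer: 1500625/16848 ≈ 89.068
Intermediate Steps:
o(s, v) = -7*s/v
G = 1500625/2592 (G = (-7*(-1 - 4)/6)**4/2 = (-7*(-5)*1/6)**4/2 = (35/6)**4/2 = (1/2)*(1500625/1296) = 1500625/2592 ≈ 578.95)
(G/((-20 - 1*5) + P(7)))*z(-5) = (1500625/(2592*((-20 - 1*5) - 1)))*(-4) = (1500625/(2592*((-20 - 5) - 1)))*(-4) = (1500625/(2592*(-25 - 1)))*(-4) = ((1500625/2592)/(-26))*(-4) = ((1500625/2592)*(-1/26))*(-4) = -1500625/67392*(-4) = 1500625/16848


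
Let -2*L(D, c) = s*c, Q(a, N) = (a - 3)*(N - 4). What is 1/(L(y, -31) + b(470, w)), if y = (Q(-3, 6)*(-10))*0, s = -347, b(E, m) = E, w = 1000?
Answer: -2/9817 ≈ -0.00020373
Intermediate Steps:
Q(a, N) = (-4 + N)*(-3 + a) (Q(a, N) = (-3 + a)*(-4 + N) = (-4 + N)*(-3 + a))
y = 0 (y = ((12 - 4*(-3) - 3*6 + 6*(-3))*(-10))*0 = ((12 + 12 - 18 - 18)*(-10))*0 = -12*(-10)*0 = 120*0 = 0)
L(D, c) = 347*c/2 (L(D, c) = -(-347)*c/2 = 347*c/2)
1/(L(y, -31) + b(470, w)) = 1/((347/2)*(-31) + 470) = 1/(-10757/2 + 470) = 1/(-9817/2) = -2/9817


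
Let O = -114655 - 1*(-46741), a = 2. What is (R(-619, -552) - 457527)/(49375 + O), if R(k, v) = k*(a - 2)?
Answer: 457527/18539 ≈ 24.679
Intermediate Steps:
R(k, v) = 0 (R(k, v) = k*(2 - 2) = k*0 = 0)
O = -67914 (O = -114655 + 46741 = -67914)
(R(-619, -552) - 457527)/(49375 + O) = (0 - 457527)/(49375 - 67914) = -457527/(-18539) = -457527*(-1/18539) = 457527/18539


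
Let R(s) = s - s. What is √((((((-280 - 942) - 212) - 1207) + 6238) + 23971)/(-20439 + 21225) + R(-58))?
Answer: 2*√1354278/393 ≈ 5.9223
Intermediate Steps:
R(s) = 0
√((((((-280 - 942) - 212) - 1207) + 6238) + 23971)/(-20439 + 21225) + R(-58)) = √((((((-280 - 942) - 212) - 1207) + 6238) + 23971)/(-20439 + 21225) + 0) = √(((((-1222 - 212) - 1207) + 6238) + 23971)/786 + 0) = √((((-1434 - 1207) + 6238) + 23971)*(1/786) + 0) = √(((-2641 + 6238) + 23971)*(1/786) + 0) = √((3597 + 23971)*(1/786) + 0) = √(27568*(1/786) + 0) = √(13784/393 + 0) = √(13784/393) = 2*√1354278/393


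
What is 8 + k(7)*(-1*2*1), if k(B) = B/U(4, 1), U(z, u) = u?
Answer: -6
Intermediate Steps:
k(B) = B (k(B) = B/1 = B*1 = B)
8 + k(7)*(-1*2*1) = 8 + 7*(-1*2*1) = 8 + 7*(-2*1) = 8 + 7*(-2) = 8 - 14 = -6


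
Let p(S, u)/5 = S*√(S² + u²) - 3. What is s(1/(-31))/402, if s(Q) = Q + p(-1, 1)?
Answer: -233/6231 - 5*√2/402 ≈ -0.054983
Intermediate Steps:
p(S, u) = -15 + 5*S*√(S² + u²) (p(S, u) = 5*(S*√(S² + u²) - 3) = 5*(-3 + S*√(S² + u²)) = -15 + 5*S*√(S² + u²))
s(Q) = -15 + Q - 5*√2 (s(Q) = Q + (-15 + 5*(-1)*√((-1)² + 1²)) = Q + (-15 + 5*(-1)*√(1 + 1)) = Q + (-15 + 5*(-1)*√2) = Q + (-15 - 5*√2) = -15 + Q - 5*√2)
s(1/(-31))/402 = (-15 + 1/(-31) - 5*√2)/402 = (-15 - 1/31 - 5*√2)*(1/402) = (-466/31 - 5*√2)*(1/402) = -233/6231 - 5*√2/402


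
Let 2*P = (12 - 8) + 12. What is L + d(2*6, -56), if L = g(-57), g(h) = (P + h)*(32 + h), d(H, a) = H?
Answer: 1237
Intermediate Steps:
P = 8 (P = ((12 - 8) + 12)/2 = (4 + 12)/2 = (½)*16 = 8)
g(h) = (8 + h)*(32 + h)
L = 1225 (L = 256 + (-57)² + 40*(-57) = 256 + 3249 - 2280 = 1225)
L + d(2*6, -56) = 1225 + 2*6 = 1225 + 12 = 1237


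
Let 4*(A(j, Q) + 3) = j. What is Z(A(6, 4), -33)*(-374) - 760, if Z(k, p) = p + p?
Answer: 23924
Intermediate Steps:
A(j, Q) = -3 + j/4
Z(k, p) = 2*p
Z(A(6, 4), -33)*(-374) - 760 = (2*(-33))*(-374) - 760 = -66*(-374) - 760 = 24684 - 760 = 23924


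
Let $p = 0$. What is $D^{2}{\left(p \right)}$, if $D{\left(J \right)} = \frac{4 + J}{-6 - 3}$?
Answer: $\frac{16}{81} \approx 0.19753$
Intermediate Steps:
$D{\left(J \right)} = - \frac{4}{9} - \frac{J}{9}$ ($D{\left(J \right)} = \frac{4 + J}{-9} = \left(4 + J\right) \left(- \frac{1}{9}\right) = - \frac{4}{9} - \frac{J}{9}$)
$D^{2}{\left(p \right)} = \left(- \frac{4}{9} - 0\right)^{2} = \left(- \frac{4}{9} + 0\right)^{2} = \left(- \frac{4}{9}\right)^{2} = \frac{16}{81}$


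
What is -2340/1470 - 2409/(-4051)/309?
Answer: -32506387/20445397 ≈ -1.5899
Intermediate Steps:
-2340/1470 - 2409/(-4051)/309 = -2340*1/1470 - 2409*(-1/4051)*(1/309) = -78/49 + (2409/4051)*(1/309) = -78/49 + 803/417253 = -32506387/20445397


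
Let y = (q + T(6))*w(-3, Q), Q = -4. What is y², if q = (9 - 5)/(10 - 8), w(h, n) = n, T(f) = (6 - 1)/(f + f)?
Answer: 841/9 ≈ 93.444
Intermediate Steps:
T(f) = 5/(2*f) (T(f) = 5/((2*f)) = 5*(1/(2*f)) = 5/(2*f))
q = 2 (q = 4/2 = 4*(½) = 2)
y = -29/3 (y = (2 + (5/2)/6)*(-4) = (2 + (5/2)*(⅙))*(-4) = (2 + 5/12)*(-4) = (29/12)*(-4) = -29/3 ≈ -9.6667)
y² = (-29/3)² = 841/9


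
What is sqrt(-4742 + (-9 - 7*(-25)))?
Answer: 4*I*sqrt(286) ≈ 67.646*I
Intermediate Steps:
sqrt(-4742 + (-9 - 7*(-25))) = sqrt(-4742 + (-9 + 175)) = sqrt(-4742 + 166) = sqrt(-4576) = 4*I*sqrt(286)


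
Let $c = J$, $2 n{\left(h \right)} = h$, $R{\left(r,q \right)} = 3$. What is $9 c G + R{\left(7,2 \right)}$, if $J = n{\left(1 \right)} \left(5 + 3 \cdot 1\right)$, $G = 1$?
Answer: $39$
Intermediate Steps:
$n{\left(h \right)} = \frac{h}{2}$
$J = 4$ ($J = \frac{1}{2} \cdot 1 \left(5 + 3 \cdot 1\right) = \frac{5 + 3}{2} = \frac{1}{2} \cdot 8 = 4$)
$c = 4$
$9 c G + R{\left(7,2 \right)} = 9 \cdot 4 \cdot 1 + 3 = 9 \cdot 4 + 3 = 36 + 3 = 39$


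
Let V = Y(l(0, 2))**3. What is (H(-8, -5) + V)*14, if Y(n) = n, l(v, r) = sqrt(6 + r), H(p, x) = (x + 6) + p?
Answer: -98 + 224*sqrt(2) ≈ 218.78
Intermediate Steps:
H(p, x) = 6 + p + x (H(p, x) = (6 + x) + p = 6 + p + x)
V = 16*sqrt(2) (V = (sqrt(6 + 2))**3 = (sqrt(8))**3 = (2*sqrt(2))**3 = 16*sqrt(2) ≈ 22.627)
(H(-8, -5) + V)*14 = ((6 - 8 - 5) + 16*sqrt(2))*14 = (-7 + 16*sqrt(2))*14 = -98 + 224*sqrt(2)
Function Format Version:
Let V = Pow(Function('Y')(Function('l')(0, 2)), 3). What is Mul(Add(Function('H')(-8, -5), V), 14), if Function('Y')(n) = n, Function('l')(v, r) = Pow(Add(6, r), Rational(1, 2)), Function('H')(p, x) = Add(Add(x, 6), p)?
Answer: Add(-98, Mul(224, Pow(2, Rational(1, 2)))) ≈ 218.78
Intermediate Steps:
Function('H')(p, x) = Add(6, p, x) (Function('H')(p, x) = Add(Add(6, x), p) = Add(6, p, x))
V = Mul(16, Pow(2, Rational(1, 2))) (V = Pow(Pow(Add(6, 2), Rational(1, 2)), 3) = Pow(Pow(8, Rational(1, 2)), 3) = Pow(Mul(2, Pow(2, Rational(1, 2))), 3) = Mul(16, Pow(2, Rational(1, 2))) ≈ 22.627)
Mul(Add(Function('H')(-8, -5), V), 14) = Mul(Add(Add(6, -8, -5), Mul(16, Pow(2, Rational(1, 2)))), 14) = Mul(Add(-7, Mul(16, Pow(2, Rational(1, 2)))), 14) = Add(-98, Mul(224, Pow(2, Rational(1, 2))))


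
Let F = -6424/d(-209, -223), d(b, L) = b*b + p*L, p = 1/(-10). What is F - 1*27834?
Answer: -12164440762/437033 ≈ -27834.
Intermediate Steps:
p = -1/10 ≈ -0.10000
d(b, L) = b**2 - L/10 (d(b, L) = b*b - L/10 = b**2 - L/10)
F = -64240/437033 (F = -6424/((-209)**2 - 1/10*(-223)) = -6424/(43681 + 223/10) = -6424/437033/10 = -6424*10/437033 = -64240/437033 ≈ -0.14699)
F - 1*27834 = -64240/437033 - 1*27834 = -64240/437033 - 27834 = -12164440762/437033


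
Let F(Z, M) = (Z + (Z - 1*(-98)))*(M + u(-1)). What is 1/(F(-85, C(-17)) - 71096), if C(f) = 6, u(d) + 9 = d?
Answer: -1/70808 ≈ -1.4123e-5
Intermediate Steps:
u(d) = -9 + d
F(Z, M) = (-10 + M)*(98 + 2*Z) (F(Z, M) = (Z + (Z - 1*(-98)))*(M + (-9 - 1)) = (Z + (Z + 98))*(M - 10) = (Z + (98 + Z))*(-10 + M) = (98 + 2*Z)*(-10 + M) = (-10 + M)*(98 + 2*Z))
1/(F(-85, C(-17)) - 71096) = 1/((-980 - 20*(-85) + 98*6 + 2*6*(-85)) - 71096) = 1/((-980 + 1700 + 588 - 1020) - 71096) = 1/(288 - 71096) = 1/(-70808) = -1/70808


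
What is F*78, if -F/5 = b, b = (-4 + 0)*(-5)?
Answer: -7800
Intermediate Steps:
b = 20 (b = -4*(-5) = 20)
F = -100 (F = -5*20 = -100)
F*78 = -100*78 = -7800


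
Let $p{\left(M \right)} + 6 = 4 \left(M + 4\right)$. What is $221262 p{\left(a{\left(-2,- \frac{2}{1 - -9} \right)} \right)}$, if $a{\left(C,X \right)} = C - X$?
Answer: $\frac{3097668}{5} \approx 6.1953 \cdot 10^{5}$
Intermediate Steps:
$p{\left(M \right)} = 10 + 4 M$ ($p{\left(M \right)} = -6 + 4 \left(M + 4\right) = -6 + 4 \left(4 + M\right) = -6 + \left(16 + 4 M\right) = 10 + 4 M$)
$221262 p{\left(a{\left(-2,- \frac{2}{1 - -9} \right)} \right)} = 221262 \left(10 + 4 \left(-2 - - \frac{2}{1 - -9}\right)\right) = 221262 \left(10 + 4 \left(-2 - - \frac{2}{1 + 9}\right)\right) = 221262 \left(10 + 4 \left(-2 - - \frac{2}{10}\right)\right) = 221262 \left(10 + 4 \left(-2 - \left(-2\right) \frac{1}{10}\right)\right) = 221262 \left(10 + 4 \left(-2 - - \frac{1}{5}\right)\right) = 221262 \left(10 + 4 \left(-2 + \frac{1}{5}\right)\right) = 221262 \left(10 + 4 \left(- \frac{9}{5}\right)\right) = 221262 \left(10 - \frac{36}{5}\right) = 221262 \cdot \frac{14}{5} = \frac{3097668}{5}$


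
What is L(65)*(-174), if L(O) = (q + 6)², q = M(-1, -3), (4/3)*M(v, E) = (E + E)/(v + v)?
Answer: -94743/8 ≈ -11843.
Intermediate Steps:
M(v, E) = 3*E/(4*v) (M(v, E) = 3*((E + E)/(v + v))/4 = 3*((2*E)/((2*v)))/4 = 3*((2*E)*(1/(2*v)))/4 = 3*(E/v)/4 = 3*E/(4*v))
q = 9/4 (q = (¾)*(-3)/(-1) = (¾)*(-3)*(-1) = 9/4 ≈ 2.2500)
L(O) = 1089/16 (L(O) = (9/4 + 6)² = (33/4)² = 1089/16)
L(65)*(-174) = (1089/16)*(-174) = -94743/8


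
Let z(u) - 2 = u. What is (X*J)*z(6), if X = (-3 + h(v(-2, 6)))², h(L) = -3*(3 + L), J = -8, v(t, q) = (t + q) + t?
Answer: -20736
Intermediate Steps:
z(u) = 2 + u
v(t, q) = q + 2*t (v(t, q) = (q + t) + t = q + 2*t)
h(L) = -9 - 3*L
X = 324 (X = (-3 + (-9 - 3*(6 + 2*(-2))))² = (-3 + (-9 - 3*(6 - 4)))² = (-3 + (-9 - 3*2))² = (-3 + (-9 - 6))² = (-3 - 15)² = (-18)² = 324)
(X*J)*z(6) = (324*(-8))*(2 + 6) = -2592*8 = -20736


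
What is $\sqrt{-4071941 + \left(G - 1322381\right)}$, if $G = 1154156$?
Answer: $49 i \sqrt{1766} \approx 2059.2 i$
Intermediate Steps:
$\sqrt{-4071941 + \left(G - 1322381\right)} = \sqrt{-4071941 + \left(1154156 - 1322381\right)} = \sqrt{-4071941 - 168225} = \sqrt{-4240166} = 49 i \sqrt{1766}$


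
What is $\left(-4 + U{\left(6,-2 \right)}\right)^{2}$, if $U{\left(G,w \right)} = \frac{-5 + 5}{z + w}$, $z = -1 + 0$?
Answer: $16$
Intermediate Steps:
$z = -1$
$U{\left(G,w \right)} = 0$ ($U{\left(G,w \right)} = \frac{-5 + 5}{-1 + w} = \frac{0}{-1 + w} = 0$)
$\left(-4 + U{\left(6,-2 \right)}\right)^{2} = \left(-4 + 0\right)^{2} = \left(-4\right)^{2} = 16$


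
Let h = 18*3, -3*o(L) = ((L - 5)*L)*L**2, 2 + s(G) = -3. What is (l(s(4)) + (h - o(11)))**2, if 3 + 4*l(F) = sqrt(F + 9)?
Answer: 118004769/16 ≈ 7.3753e+6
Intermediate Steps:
s(G) = -5 (s(G) = -2 - 3 = -5)
l(F) = -3/4 + sqrt(9 + F)/4 (l(F) = -3/4 + sqrt(F + 9)/4 = -3/4 + sqrt(9 + F)/4)
o(L) = -L**3*(-5 + L)/3 (o(L) = -(L - 5)*L*L**2/3 = -(-5 + L)*L*L**2/3 = -L*(-5 + L)*L**2/3 = -L**3*(-5 + L)/3)
h = 54
(l(s(4)) + (h - o(11)))**2 = ((-3/4 + sqrt(9 - 5)/4) + (54 - 11**3*(5 - 1*11)/3))**2 = ((-3/4 + sqrt(4)/4) + (54 - 1331*(5 - 11)/3))**2 = ((-3/4 + (1/4)*2) + (54 - 1331*(-6)/3))**2 = ((-3/4 + 1/2) + (54 - 1*(-2662)))**2 = (-1/4 + (54 + 2662))**2 = (-1/4 + 2716)**2 = (10863/4)**2 = 118004769/16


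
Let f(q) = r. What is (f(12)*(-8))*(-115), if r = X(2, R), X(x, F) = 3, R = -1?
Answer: 2760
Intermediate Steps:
r = 3
f(q) = 3
(f(12)*(-8))*(-115) = (3*(-8))*(-115) = -24*(-115) = 2760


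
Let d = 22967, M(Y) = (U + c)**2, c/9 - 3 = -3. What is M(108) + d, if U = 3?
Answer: 22976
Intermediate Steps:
c = 0 (c = 27 + 9*(-3) = 27 - 27 = 0)
M(Y) = 9 (M(Y) = (3 + 0)**2 = 3**2 = 9)
M(108) + d = 9 + 22967 = 22976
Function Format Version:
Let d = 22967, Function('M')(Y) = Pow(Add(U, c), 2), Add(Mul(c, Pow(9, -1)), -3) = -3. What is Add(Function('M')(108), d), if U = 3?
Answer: 22976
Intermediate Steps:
c = 0 (c = Add(27, Mul(9, -3)) = Add(27, -27) = 0)
Function('M')(Y) = 9 (Function('M')(Y) = Pow(Add(3, 0), 2) = Pow(3, 2) = 9)
Add(Function('M')(108), d) = Add(9, 22967) = 22976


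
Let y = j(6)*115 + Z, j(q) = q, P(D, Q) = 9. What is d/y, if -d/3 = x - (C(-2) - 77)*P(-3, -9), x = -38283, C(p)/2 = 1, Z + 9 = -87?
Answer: 6268/33 ≈ 189.94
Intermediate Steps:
Z = -96 (Z = -9 - 87 = -96)
C(p) = 2 (C(p) = 2*1 = 2)
d = 112824 (d = -3*(-38283 - (2 - 77)*9) = -3*(-38283 - (-75)*9) = -3*(-38283 - 1*(-675)) = -3*(-38283 + 675) = -3*(-37608) = 112824)
y = 594 (y = 6*115 - 96 = 690 - 96 = 594)
d/y = 112824/594 = 112824*(1/594) = 6268/33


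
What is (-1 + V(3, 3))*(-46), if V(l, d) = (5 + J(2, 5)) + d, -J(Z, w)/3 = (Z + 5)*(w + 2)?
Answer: 6440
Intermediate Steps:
J(Z, w) = -3*(2 + w)*(5 + Z) (J(Z, w) = -3*(Z + 5)*(w + 2) = -3*(5 + Z)*(2 + w) = -3*(2 + w)*(5 + Z))
V(l, d) = -142 + d (V(l, d) = (5 + (-30 - 15*5 - 6*2 - 3*2*5)) + d = (5 + (-30 - 75 - 12 - 30)) + d = (5 - 147) + d = -142 + d)
(-1 + V(3, 3))*(-46) = (-1 + (-142 + 3))*(-46) = (-1 - 139)*(-46) = -140*(-46) = 6440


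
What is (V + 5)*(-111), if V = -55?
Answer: 5550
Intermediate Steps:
(V + 5)*(-111) = (-55 + 5)*(-111) = -50*(-111) = 5550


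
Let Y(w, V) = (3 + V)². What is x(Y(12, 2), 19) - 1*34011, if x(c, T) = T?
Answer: -33992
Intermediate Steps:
x(Y(12, 2), 19) - 1*34011 = 19 - 1*34011 = 19 - 34011 = -33992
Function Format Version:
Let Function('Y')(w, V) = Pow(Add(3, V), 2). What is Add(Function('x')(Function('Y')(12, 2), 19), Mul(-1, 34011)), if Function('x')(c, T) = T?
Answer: -33992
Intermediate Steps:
Add(Function('x')(Function('Y')(12, 2), 19), Mul(-1, 34011)) = Add(19, Mul(-1, 34011)) = Add(19, -34011) = -33992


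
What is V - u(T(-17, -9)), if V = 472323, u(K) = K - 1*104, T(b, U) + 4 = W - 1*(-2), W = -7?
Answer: 472436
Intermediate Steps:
T(b, U) = -9 (T(b, U) = -4 + (-7 - 1*(-2)) = -4 + (-7 + 2) = -4 - 5 = -9)
u(K) = -104 + K (u(K) = K - 104 = -104 + K)
V - u(T(-17, -9)) = 472323 - (-104 - 9) = 472323 - 1*(-113) = 472323 + 113 = 472436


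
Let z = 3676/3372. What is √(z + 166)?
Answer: √118742451/843 ≈ 12.926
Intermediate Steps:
z = 919/843 (z = 3676*(1/3372) = 919/843 ≈ 1.0902)
√(z + 166) = √(919/843 + 166) = √(140857/843) = √118742451/843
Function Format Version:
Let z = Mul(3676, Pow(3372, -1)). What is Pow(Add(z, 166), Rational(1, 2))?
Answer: Mul(Rational(1, 843), Pow(118742451, Rational(1, 2))) ≈ 12.926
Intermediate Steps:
z = Rational(919, 843) (z = Mul(3676, Rational(1, 3372)) = Rational(919, 843) ≈ 1.0902)
Pow(Add(z, 166), Rational(1, 2)) = Pow(Add(Rational(919, 843), 166), Rational(1, 2)) = Pow(Rational(140857, 843), Rational(1, 2)) = Mul(Rational(1, 843), Pow(118742451, Rational(1, 2)))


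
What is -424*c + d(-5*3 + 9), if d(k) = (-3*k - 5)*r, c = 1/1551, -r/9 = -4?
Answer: 725444/1551 ≈ 467.73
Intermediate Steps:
r = 36 (r = -9*(-4) = 36)
c = 1/1551 ≈ 0.00064475
d(k) = -180 - 108*k (d(k) = (-3*k - 5)*36 = (-5 - 3*k)*36 = -180 - 108*k)
-424*c + d(-5*3 + 9) = -424*1/1551 + (-180 - 108*(-5*3 + 9)) = -424/1551 + (-180 - 108*(-15 + 9)) = -424/1551 + (-180 - 108*(-6)) = -424/1551 + (-180 + 648) = -424/1551 + 468 = 725444/1551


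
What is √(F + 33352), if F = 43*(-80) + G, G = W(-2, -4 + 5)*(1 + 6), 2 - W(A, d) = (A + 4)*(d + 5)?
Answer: √29842 ≈ 172.75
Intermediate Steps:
W(A, d) = 2 - (4 + A)*(5 + d) (W(A, d) = 2 - (A + 4)*(d + 5) = 2 - (4 + A)*(5 + d))
G = -70 (G = (-18 - 5*(-2) - 4*(-4 + 5) - 1*(-2)*(-4 + 5))*(1 + 6) = (-18 + 10 - 4*1 - 1*(-2)*1)*7 = (-18 + 10 - 4 + 2)*7 = -10*7 = -70)
F = -3510 (F = 43*(-80) - 70 = -3440 - 70 = -3510)
√(F + 33352) = √(-3510 + 33352) = √29842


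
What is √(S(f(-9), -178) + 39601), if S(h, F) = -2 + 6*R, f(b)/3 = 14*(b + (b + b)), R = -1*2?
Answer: √39587 ≈ 198.96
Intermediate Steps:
R = -2
f(b) = 126*b (f(b) = 3*(14*(b + (b + b))) = 3*(14*(b + 2*b)) = 3*(14*(3*b)) = 3*(42*b) = 126*b)
S(h, F) = -14 (S(h, F) = -2 + 6*(-2) = -2 - 12 = -14)
√(S(f(-9), -178) + 39601) = √(-14 + 39601) = √39587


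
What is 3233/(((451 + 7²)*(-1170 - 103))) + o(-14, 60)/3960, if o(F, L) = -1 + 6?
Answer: -481009/126027000 ≈ -0.0038167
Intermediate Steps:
o(F, L) = 5
3233/(((451 + 7²)*(-1170 - 103))) + o(-14, 60)/3960 = 3233/(((451 + 7²)*(-1170 - 103))) + 5/3960 = 3233/(((451 + 49)*(-1273))) + 5*(1/3960) = 3233/((500*(-1273))) + 1/792 = 3233/(-636500) + 1/792 = 3233*(-1/636500) + 1/792 = -3233/636500 + 1/792 = -481009/126027000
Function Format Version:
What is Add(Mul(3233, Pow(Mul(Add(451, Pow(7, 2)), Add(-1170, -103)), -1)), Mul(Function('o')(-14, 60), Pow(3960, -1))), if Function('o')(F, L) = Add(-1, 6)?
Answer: Rational(-481009, 126027000) ≈ -0.0038167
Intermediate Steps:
Function('o')(F, L) = 5
Add(Mul(3233, Pow(Mul(Add(451, Pow(7, 2)), Add(-1170, -103)), -1)), Mul(Function('o')(-14, 60), Pow(3960, -1))) = Add(Mul(3233, Pow(Mul(Add(451, Pow(7, 2)), Add(-1170, -103)), -1)), Mul(5, Pow(3960, -1))) = Add(Mul(3233, Pow(Mul(Add(451, 49), -1273), -1)), Mul(5, Rational(1, 3960))) = Add(Mul(3233, Pow(Mul(500, -1273), -1)), Rational(1, 792)) = Add(Mul(3233, Pow(-636500, -1)), Rational(1, 792)) = Add(Mul(3233, Rational(-1, 636500)), Rational(1, 792)) = Add(Rational(-3233, 636500), Rational(1, 792)) = Rational(-481009, 126027000)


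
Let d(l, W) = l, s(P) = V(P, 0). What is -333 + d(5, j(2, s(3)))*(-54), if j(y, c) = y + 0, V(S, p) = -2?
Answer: -603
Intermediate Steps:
s(P) = -2
j(y, c) = y
-333 + d(5, j(2, s(3)))*(-54) = -333 + 5*(-54) = -333 - 270 = -603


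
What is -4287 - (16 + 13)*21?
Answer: -4896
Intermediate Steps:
-4287 - (16 + 13)*21 = -4287 - 29*21 = -4287 - 1*609 = -4287 - 609 = -4896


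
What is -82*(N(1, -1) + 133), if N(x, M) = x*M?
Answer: -10824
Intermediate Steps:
N(x, M) = M*x
-82*(N(1, -1) + 133) = -82*(-1*1 + 133) = -82*(-1 + 133) = -82*132 = -10824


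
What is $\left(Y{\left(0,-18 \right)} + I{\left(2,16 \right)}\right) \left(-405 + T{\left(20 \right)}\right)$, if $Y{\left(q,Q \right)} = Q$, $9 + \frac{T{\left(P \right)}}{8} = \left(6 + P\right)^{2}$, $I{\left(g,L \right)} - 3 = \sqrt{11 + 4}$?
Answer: $-73965 + 4931 \sqrt{15} \approx -54867.0$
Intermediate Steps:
$I{\left(g,L \right)} = 3 + \sqrt{15}$ ($I{\left(g,L \right)} = 3 + \sqrt{11 + 4} = 3 + \sqrt{15}$)
$T{\left(P \right)} = -72 + 8 \left(6 + P\right)^{2}$
$\left(Y{\left(0,-18 \right)} + I{\left(2,16 \right)}\right) \left(-405 + T{\left(20 \right)}\right) = \left(-18 + \left(3 + \sqrt{15}\right)\right) \left(-405 - \left(72 - 8 \left(6 + 20\right)^{2}\right)\right) = \left(-15 + \sqrt{15}\right) \left(-405 - \left(72 - 8 \cdot 26^{2}\right)\right) = \left(-15 + \sqrt{15}\right) \left(-405 + \left(-72 + 8 \cdot 676\right)\right) = \left(-15 + \sqrt{15}\right) \left(-405 + \left(-72 + 5408\right)\right) = \left(-15 + \sqrt{15}\right) \left(-405 + 5336\right) = \left(-15 + \sqrt{15}\right) 4931 = -73965 + 4931 \sqrt{15}$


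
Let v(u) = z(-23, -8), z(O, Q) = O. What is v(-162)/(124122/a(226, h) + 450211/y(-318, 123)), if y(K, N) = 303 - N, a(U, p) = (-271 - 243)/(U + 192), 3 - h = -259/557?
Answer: 1063980/4553765413 ≈ 0.00023365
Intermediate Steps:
v(u) = -23
h = 1930/557 (h = 3 - (-259)/557 = 3 - 1*(-259/557) = 3 + 259/557 = 1930/557 ≈ 3.4650)
a(U, p) = -514/(192 + U)
v(-162)/(124122/a(226, h) + 450211/y(-318, 123)) = -23/(124122/((-514/(192 + 226))) + 450211/(303 - 1*123)) = -23/(124122/((-514/418)) + 450211/(303 - 123)) = -23/(124122/((-514*1/418)) + 450211/180) = -23/(124122/(-257/209) + 450211*(1/180)) = -23/(124122*(-209/257) + 450211/180) = -23/(-25941498/257 + 450211/180) = -23/(-4553765413/46260) = -23*(-46260/4553765413) = 1063980/4553765413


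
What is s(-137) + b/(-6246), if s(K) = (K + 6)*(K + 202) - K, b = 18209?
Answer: -52347197/6246 ≈ -8380.9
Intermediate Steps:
s(K) = -K + (6 + K)*(202 + K) (s(K) = (6 + K)*(202 + K) - K = -K + (6 + K)*(202 + K))
s(-137) + b/(-6246) = (1212 + (-137)² + 207*(-137)) + 18209/(-6246) = (1212 + 18769 - 28359) + 18209*(-1/6246) = -8378 - 18209/6246 = -52347197/6246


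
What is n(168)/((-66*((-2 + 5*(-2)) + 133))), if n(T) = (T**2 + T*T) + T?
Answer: -9436/1331 ≈ -7.0894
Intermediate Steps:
n(T) = T + 2*T**2 (n(T) = (T**2 + T**2) + T = 2*T**2 + T = T + 2*T**2)
n(168)/((-66*((-2 + 5*(-2)) + 133))) = (168*(1 + 2*168))/((-66*((-2 + 5*(-2)) + 133))) = (168*(1 + 336))/((-66*((-2 - 10) + 133))) = (168*337)/((-66*(-12 + 133))) = 56616/((-66*121)) = 56616/(-7986) = 56616*(-1/7986) = -9436/1331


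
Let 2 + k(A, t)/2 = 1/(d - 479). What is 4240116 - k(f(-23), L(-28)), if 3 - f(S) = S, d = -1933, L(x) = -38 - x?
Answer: 5113584721/1206 ≈ 4.2401e+6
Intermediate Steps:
f(S) = 3 - S
k(A, t) = -4825/1206 (k(A, t) = -4 + 2/(-1933 - 479) = -4 + 2/(-2412) = -4 + 2*(-1/2412) = -4 - 1/1206 = -4825/1206)
4240116 - k(f(-23), L(-28)) = 4240116 - 1*(-4825/1206) = 4240116 + 4825/1206 = 5113584721/1206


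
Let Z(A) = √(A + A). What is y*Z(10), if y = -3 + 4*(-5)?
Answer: -46*√5 ≈ -102.86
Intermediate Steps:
Z(A) = √2*√A (Z(A) = √(2*A) = √2*√A)
y = -23 (y = -3 - 20 = -23)
y*Z(10) = -23*√2*√10 = -46*√5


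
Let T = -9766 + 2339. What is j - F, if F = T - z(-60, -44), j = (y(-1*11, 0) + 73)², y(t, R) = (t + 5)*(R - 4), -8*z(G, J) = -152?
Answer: 16855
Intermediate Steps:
z(G, J) = 19 (z(G, J) = -⅛*(-152) = 19)
T = -7427
y(t, R) = (-4 + R)*(5 + t) (y(t, R) = (5 + t)*(-4 + R) = (-4 + R)*(5 + t))
j = 9409 (j = ((-20 - (-4)*11 + 5*0 + 0*(-1*11)) + 73)² = ((-20 - 4*(-11) + 0 + 0*(-11)) + 73)² = ((-20 + 44 + 0 + 0) + 73)² = (24 + 73)² = 97² = 9409)
F = -7446 (F = -7427 - 1*19 = -7427 - 19 = -7446)
j - F = 9409 - 1*(-7446) = 9409 + 7446 = 16855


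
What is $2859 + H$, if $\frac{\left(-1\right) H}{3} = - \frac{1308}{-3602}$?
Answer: $\frac{5147097}{1801} \approx 2857.9$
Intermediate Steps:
$H = - \frac{1962}{1801}$ ($H = - 3 \left(- \frac{1308}{-3602}\right) = - 3 \left(\left(-1308\right) \left(- \frac{1}{3602}\right)\right) = \left(-3\right) \frac{654}{1801} = - \frac{1962}{1801} \approx -1.0894$)
$2859 + H = 2859 - \frac{1962}{1801} = \frac{5147097}{1801}$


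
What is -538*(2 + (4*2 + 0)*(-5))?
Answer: 20444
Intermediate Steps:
-538*(2 + (4*2 + 0)*(-5)) = -538*(2 + (8 + 0)*(-5)) = -538*(2 + 8*(-5)) = -538*(2 - 40) = -538*(-38) = 20444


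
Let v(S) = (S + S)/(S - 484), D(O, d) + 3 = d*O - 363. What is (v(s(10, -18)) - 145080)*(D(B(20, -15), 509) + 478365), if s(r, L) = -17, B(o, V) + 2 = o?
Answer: -11803106564802/167 ≈ -7.0677e+10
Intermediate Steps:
B(o, V) = -2 + o
D(O, d) = -366 + O*d (D(O, d) = -3 + (d*O - 363) = -3 + (O*d - 363) = -3 + (-363 + O*d) = -366 + O*d)
v(S) = 2*S/(-484 + S) (v(S) = (2*S)/(-484 + S) = 2*S/(-484 + S))
(v(s(10, -18)) - 145080)*(D(B(20, -15), 509) + 478365) = (2*(-17)/(-484 - 17) - 145080)*((-366 + (-2 + 20)*509) + 478365) = (2*(-17)/(-501) - 145080)*((-366 + 18*509) + 478365) = (2*(-17)*(-1/501) - 145080)*((-366 + 9162) + 478365) = (34/501 - 145080)*(8796 + 478365) = -72685046/501*487161 = -11803106564802/167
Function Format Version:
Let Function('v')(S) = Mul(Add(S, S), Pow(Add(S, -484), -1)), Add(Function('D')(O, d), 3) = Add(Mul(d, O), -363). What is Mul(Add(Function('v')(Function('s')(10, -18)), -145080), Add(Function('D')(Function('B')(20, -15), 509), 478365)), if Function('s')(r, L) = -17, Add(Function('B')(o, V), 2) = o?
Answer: Rational(-11803106564802, 167) ≈ -7.0677e+10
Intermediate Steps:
Function('B')(o, V) = Add(-2, o)
Function('D')(O, d) = Add(-366, Mul(O, d)) (Function('D')(O, d) = Add(-3, Add(Mul(d, O), -363)) = Add(-3, Add(Mul(O, d), -363)) = Add(-3, Add(-363, Mul(O, d))) = Add(-366, Mul(O, d)))
Function('v')(S) = Mul(2, S, Pow(Add(-484, S), -1)) (Function('v')(S) = Mul(Mul(2, S), Pow(Add(-484, S), -1)) = Mul(2, S, Pow(Add(-484, S), -1)))
Mul(Add(Function('v')(Function('s')(10, -18)), -145080), Add(Function('D')(Function('B')(20, -15), 509), 478365)) = Mul(Add(Mul(2, -17, Pow(Add(-484, -17), -1)), -145080), Add(Add(-366, Mul(Add(-2, 20), 509)), 478365)) = Mul(Add(Mul(2, -17, Pow(-501, -1)), -145080), Add(Add(-366, Mul(18, 509)), 478365)) = Mul(Add(Mul(2, -17, Rational(-1, 501)), -145080), Add(Add(-366, 9162), 478365)) = Mul(Add(Rational(34, 501), -145080), Add(8796, 478365)) = Mul(Rational(-72685046, 501), 487161) = Rational(-11803106564802, 167)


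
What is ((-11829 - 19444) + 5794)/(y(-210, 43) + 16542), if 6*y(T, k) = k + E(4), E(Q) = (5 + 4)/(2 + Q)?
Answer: -305748/198593 ≈ -1.5396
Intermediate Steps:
E(Q) = 9/(2 + Q)
y(T, k) = ¼ + k/6 (y(T, k) = (k + 9/(2 + 4))/6 = (k + 9/6)/6 = (k + 9*(⅙))/6 = (k + 3/2)/6 = (3/2 + k)/6 = ¼ + k/6)
((-11829 - 19444) + 5794)/(y(-210, 43) + 16542) = ((-11829 - 19444) + 5794)/((¼ + (⅙)*43) + 16542) = (-31273 + 5794)/((¼ + 43/6) + 16542) = -25479/(89/12 + 16542) = -25479/198593/12 = -25479*12/198593 = -305748/198593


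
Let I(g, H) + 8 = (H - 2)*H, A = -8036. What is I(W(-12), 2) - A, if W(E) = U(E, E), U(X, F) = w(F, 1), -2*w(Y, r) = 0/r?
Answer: 8028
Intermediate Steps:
w(Y, r) = 0 (w(Y, r) = -0/r = -1/2*0 = 0)
U(X, F) = 0
W(E) = 0
I(g, H) = -8 + H*(-2 + H) (I(g, H) = -8 + (H - 2)*H = -8 + (-2 + H)*H = -8 + H*(-2 + H))
I(W(-12), 2) - A = (-8 + 2**2 - 2*2) - 1*(-8036) = (-8 + 4 - 4) + 8036 = -8 + 8036 = 8028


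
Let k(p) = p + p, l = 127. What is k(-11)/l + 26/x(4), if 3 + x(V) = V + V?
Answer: 3192/635 ≈ 5.0268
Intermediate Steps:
x(V) = -3 + 2*V (x(V) = -3 + (V + V) = -3 + 2*V)
k(p) = 2*p
k(-11)/l + 26/x(4) = (2*(-11))/127 + 26/(-3 + 2*4) = -22*1/127 + 26/(-3 + 8) = -22/127 + 26/5 = 3192/635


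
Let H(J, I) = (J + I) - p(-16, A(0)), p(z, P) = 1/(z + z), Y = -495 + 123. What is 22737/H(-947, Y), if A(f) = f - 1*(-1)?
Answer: -22048/1279 ≈ -17.238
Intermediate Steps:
A(f) = 1 + f (A(f) = f + 1 = 1 + f)
Y = -372
p(z, P) = 1/(2*z)
H(J, I) = 1/32 + I + J (H(J, I) = (J + I) - 1/(2*(-16)) = (I + J) - (-1)/(2*16) = (I + J) - 1*(-1/32) = (I + J) + 1/32 = 1/32 + I + J)
22737/H(-947, Y) = 22737/(1/32 - 372 - 947) = 22737/(-42207/32) = 22737*(-32/42207) = -22048/1279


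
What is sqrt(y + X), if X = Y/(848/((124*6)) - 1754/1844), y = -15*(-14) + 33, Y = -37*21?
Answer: 3*I*sqrt(112649142691)/16171 ≈ 62.266*I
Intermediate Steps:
Y = -777
y = 243 (y = 210 + 33 = 243)
X = -66624642/16171 (X = -777/(848/((124*6)) - 1754/1844) = -777/(848/744 - 1754*1/1844) = -777/(848*(1/744) - 877/922) = -777/(106/93 - 877/922) = -777/16171/85746 = -777*85746/16171 = -66624642/16171 ≈ -4120.0)
sqrt(y + X) = sqrt(243 - 66624642/16171) = sqrt(-62695089/16171) = 3*I*sqrt(112649142691)/16171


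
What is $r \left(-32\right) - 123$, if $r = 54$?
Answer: $-1851$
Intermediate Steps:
$r \left(-32\right) - 123 = 54 \left(-32\right) - 123 = -1728 - 123 = -1851$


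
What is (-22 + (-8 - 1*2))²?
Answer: 1024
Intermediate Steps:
(-22 + (-8 - 1*2))² = (-22 + (-8 - 2))² = (-22 - 10)² = (-32)² = 1024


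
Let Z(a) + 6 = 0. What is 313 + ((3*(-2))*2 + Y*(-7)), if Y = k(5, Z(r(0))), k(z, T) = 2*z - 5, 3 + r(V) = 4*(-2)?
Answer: 266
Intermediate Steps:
r(V) = -11 (r(V) = -3 + 4*(-2) = -3 - 8 = -11)
Z(a) = -6 (Z(a) = -6 + 0 = -6)
k(z, T) = -5 + 2*z
Y = 5 (Y = -5 + 2*5 = -5 + 10 = 5)
313 + ((3*(-2))*2 + Y*(-7)) = 313 + ((3*(-2))*2 + 5*(-7)) = 313 + (-6*2 - 35) = 313 + (-12 - 35) = 313 - 47 = 266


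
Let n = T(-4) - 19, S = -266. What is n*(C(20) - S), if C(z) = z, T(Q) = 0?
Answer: -5434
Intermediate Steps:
n = -19 (n = 0 - 19 = -19)
n*(C(20) - S) = -19*(20 - 1*(-266)) = -19*(20 + 266) = -19*286 = -5434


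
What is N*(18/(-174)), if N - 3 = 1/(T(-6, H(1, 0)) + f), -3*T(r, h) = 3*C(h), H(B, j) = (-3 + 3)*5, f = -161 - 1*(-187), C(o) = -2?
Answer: -255/812 ≈ -0.31404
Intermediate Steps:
f = 26 (f = -161 + 187 = 26)
H(B, j) = 0 (H(B, j) = 0*5 = 0)
T(r, h) = 2 (T(r, h) = -(-2) = -⅓*(-6) = 2)
N = 85/28 (N = 3 + 1/(2 + 26) = 3 + 1/28 = 85/28 ≈ 3.0357)
N*(18/(-174)) = 85*(18/(-174))/28 = 85*(18*(-1/174))/28 = (85/28)*(-3/29) = -255/812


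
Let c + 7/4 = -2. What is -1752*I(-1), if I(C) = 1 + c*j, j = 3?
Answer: 17958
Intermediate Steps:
c = -15/4 (c = -7/4 - 2 = -15/4 ≈ -3.7500)
I(C) = -41/4 (I(C) = 1 - 15/4*3 = 1 - 45/4 = -41/4)
-1752*I(-1) = -1752*(-41/4) = 17958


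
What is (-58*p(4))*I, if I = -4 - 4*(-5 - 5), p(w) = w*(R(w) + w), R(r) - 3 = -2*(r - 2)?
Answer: -25056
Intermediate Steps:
R(r) = 7 - 2*r (R(r) = 3 - 2*(r - 2) = 3 - 2*(-2 + r) = 3 + (4 - 2*r) = 7 - 2*r)
p(w) = w*(7 - w) (p(w) = w*((7 - 2*w) + w) = w*(7 - w))
I = 36 (I = -4 - 4*(-10) = -4 + 40 = 36)
(-58*p(4))*I = -232*(7 - 1*4)*36 = -232*(7 - 4)*36 = -232*3*36 = -58*12*36 = -696*36 = -25056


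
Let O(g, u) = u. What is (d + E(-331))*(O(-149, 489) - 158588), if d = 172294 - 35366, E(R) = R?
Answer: -21595849103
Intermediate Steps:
d = 136928
(d + E(-331))*(O(-149, 489) - 158588) = (136928 - 331)*(489 - 158588) = 136597*(-158099) = -21595849103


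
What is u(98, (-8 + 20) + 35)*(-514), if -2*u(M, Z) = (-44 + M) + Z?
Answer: 25957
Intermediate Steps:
u(M, Z) = 22 - M/2 - Z/2 (u(M, Z) = -((-44 + M) + Z)/2 = -(-44 + M + Z)/2 = 22 - M/2 - Z/2)
u(98, (-8 + 20) + 35)*(-514) = (22 - ½*98 - ((-8 + 20) + 35)/2)*(-514) = (22 - 49 - (12 + 35)/2)*(-514) = (22 - 49 - ½*47)*(-514) = (22 - 49 - 47/2)*(-514) = -101/2*(-514) = 25957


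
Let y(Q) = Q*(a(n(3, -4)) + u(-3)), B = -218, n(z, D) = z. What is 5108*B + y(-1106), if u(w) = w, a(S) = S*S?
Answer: -1120180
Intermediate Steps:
a(S) = S**2
y(Q) = 6*Q (y(Q) = Q*(3**2 - 3) = Q*(9 - 3) = Q*6 = 6*Q)
5108*B + y(-1106) = 5108*(-218) + 6*(-1106) = -1113544 - 6636 = -1120180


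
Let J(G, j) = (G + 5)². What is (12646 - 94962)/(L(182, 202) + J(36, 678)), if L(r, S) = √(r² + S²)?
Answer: -138373196/2751833 + 164632*√18482/2751833 ≈ -42.151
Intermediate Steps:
J(G, j) = (5 + G)²
L(r, S) = √(S² + r²)
(12646 - 94962)/(L(182, 202) + J(36, 678)) = (12646 - 94962)/(√(202² + 182²) + (5 + 36)²) = -82316/(√(40804 + 33124) + 41²) = -82316/(√73928 + 1681) = -82316/(2*√18482 + 1681) = -82316/(1681 + 2*√18482)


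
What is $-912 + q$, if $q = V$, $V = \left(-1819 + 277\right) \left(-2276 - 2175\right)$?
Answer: $6862530$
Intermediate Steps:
$V = 6863442$ ($V = \left(-1542\right) \left(-4451\right) = 6863442$)
$q = 6863442$
$-912 + q = -912 + 6863442 = 6862530$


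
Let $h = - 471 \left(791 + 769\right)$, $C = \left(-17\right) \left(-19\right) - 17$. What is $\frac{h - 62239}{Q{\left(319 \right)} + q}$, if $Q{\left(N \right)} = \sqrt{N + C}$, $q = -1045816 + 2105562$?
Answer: $- \frac{796999}{1059771} \approx -0.75205$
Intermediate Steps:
$C = 306$ ($C = 323 - 17 = 306$)
$q = 1059746$
$Q{\left(N \right)} = \sqrt{306 + N}$ ($Q{\left(N \right)} = \sqrt{N + 306} = \sqrt{306 + N}$)
$h = -734760$ ($h = \left(-471\right) 1560 = -734760$)
$\frac{h - 62239}{Q{\left(319 \right)} + q} = \frac{-734760 - 62239}{\sqrt{306 + 319} + 1059746} = - \frac{796999}{\sqrt{625} + 1059746} = - \frac{796999}{25 + 1059746} = - \frac{796999}{1059771}$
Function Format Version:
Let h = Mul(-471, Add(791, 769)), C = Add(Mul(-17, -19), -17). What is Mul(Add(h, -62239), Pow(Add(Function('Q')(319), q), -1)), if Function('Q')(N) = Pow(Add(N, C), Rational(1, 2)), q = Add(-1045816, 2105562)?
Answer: Rational(-796999, 1059771) ≈ -0.75205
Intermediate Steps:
C = 306 (C = Add(323, -17) = 306)
q = 1059746
Function('Q')(N) = Pow(Add(306, N), Rational(1, 2)) (Function('Q')(N) = Pow(Add(N, 306), Rational(1, 2)) = Pow(Add(306, N), Rational(1, 2)))
h = -734760 (h = Mul(-471, 1560) = -734760)
Mul(Add(h, -62239), Pow(Add(Function('Q')(319), q), -1)) = Mul(Add(-734760, -62239), Pow(Add(Pow(Add(306, 319), Rational(1, 2)), 1059746), -1)) = Mul(-796999, Pow(Add(Pow(625, Rational(1, 2)), 1059746), -1)) = Mul(-796999, Pow(Add(25, 1059746), -1)) = Mul(-796999, Pow(1059771, -1)) = Mul(-796999, Rational(1, 1059771)) = Rational(-796999, 1059771)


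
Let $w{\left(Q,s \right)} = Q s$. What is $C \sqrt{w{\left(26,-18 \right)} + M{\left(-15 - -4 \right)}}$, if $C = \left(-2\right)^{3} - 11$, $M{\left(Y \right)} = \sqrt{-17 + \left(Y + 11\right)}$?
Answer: $- 19 \sqrt{-468 + i \sqrt{17}} \approx -1.8106 - 411.04 i$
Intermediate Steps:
$M{\left(Y \right)} = \sqrt{-6 + Y}$ ($M{\left(Y \right)} = \sqrt{-17 + \left(11 + Y\right)} = \sqrt{-6 + Y}$)
$C = -19$ ($C = -8 - 11 = -19$)
$C \sqrt{w{\left(26,-18 \right)} + M{\left(-15 - -4 \right)}} = - 19 \sqrt{26 \left(-18\right) + \sqrt{-6 - 11}} = - 19 \sqrt{-468 + \sqrt{-6 + \left(-15 + 4\right)}} = - 19 \sqrt{-468 + \sqrt{-6 - 11}} = - 19 \sqrt{-468 + \sqrt{-17}} = - 19 \sqrt{-468 + i \sqrt{17}}$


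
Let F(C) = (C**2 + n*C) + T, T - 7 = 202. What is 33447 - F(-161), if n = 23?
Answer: 11020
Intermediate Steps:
T = 209 (T = 7 + 202 = 209)
F(C) = 209 + C**2 + 23*C (F(C) = (C**2 + 23*C) + 209 = 209 + C**2 + 23*C)
33447 - F(-161) = 33447 - (209 + (-161)**2 + 23*(-161)) = 33447 - (209 + 25921 - 3703) = 33447 - 1*22427 = 33447 - 22427 = 11020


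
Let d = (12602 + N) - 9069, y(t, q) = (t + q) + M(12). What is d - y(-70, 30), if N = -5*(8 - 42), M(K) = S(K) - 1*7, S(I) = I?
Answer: 3738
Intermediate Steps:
M(K) = -7 + K (M(K) = K - 1*7 = K - 7 = -7 + K)
y(t, q) = 5 + q + t (y(t, q) = (t + q) + (-7 + 12) = (q + t) + 5 = 5 + q + t)
N = 170 (N = -5*(-34) = 170)
d = 3703 (d = (12602 + 170) - 9069 = 12772 - 9069 = 3703)
d - y(-70, 30) = 3703 - (5 + 30 - 70) = 3703 - 1*(-35) = 3703 + 35 = 3738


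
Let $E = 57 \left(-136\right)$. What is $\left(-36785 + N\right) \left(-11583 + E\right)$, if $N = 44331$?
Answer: $-145901910$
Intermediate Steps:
$E = -7752$
$\left(-36785 + N\right) \left(-11583 + E\right) = \left(-36785 + 44331\right) \left(-11583 - 7752\right) = 7546 \left(-19335\right) = -145901910$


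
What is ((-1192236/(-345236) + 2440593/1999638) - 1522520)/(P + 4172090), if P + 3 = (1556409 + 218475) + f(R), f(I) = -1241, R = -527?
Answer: -9732073381706443/38005713096154580 ≈ -0.25607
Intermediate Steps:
P = 1773640 (P = -3 + ((1556409 + 218475) - 1241) = -3 + (1774884 - 1241) = -3 + 1773643 = 1773640)
((-1192236/(-345236) + 2440593/1999638) - 1522520)/(P + 4172090) = ((-1192236/(-345236) + 2440593/1999638) - 1522520)/(1773640 + 4172090) = ((-1192236*(-1/345236) + 2440593*(1/1999638)) - 1522520)/5945730 = ((298059/86309 + 271177/222182) - 1522520)*(1/5945730) = (89628360431/19176306238 - 1522520)*(1/5945730) = -29196220145119329/19176306238*1/5945730 = -9732073381706443/38005713096154580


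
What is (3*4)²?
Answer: 144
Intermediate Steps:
(3*4)² = 12² = 144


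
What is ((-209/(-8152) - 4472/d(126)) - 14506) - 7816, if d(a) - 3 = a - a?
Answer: -582361949/24456 ≈ -23813.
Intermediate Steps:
d(a) = 3 (d(a) = 3 + (a - a) = 3 + 0 = 3)
((-209/(-8152) - 4472/d(126)) - 14506) - 7816 = ((-209/(-8152) - 4472/3) - 14506) - 7816 = ((-209*(-1/8152) - 4472*⅓) - 14506) - 7816 = ((209/8152 - 4472/3) - 14506) - 7816 = (-36455117/24456 - 14506) - 7816 = -391213853/24456 - 7816 = -582361949/24456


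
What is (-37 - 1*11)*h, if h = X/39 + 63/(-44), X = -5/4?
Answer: 10048/143 ≈ 70.266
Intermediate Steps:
X = -5/4 (X = -5*1/4 = -5/4 ≈ -1.2500)
h = -628/429 (h = -5/4/39 + 63/(-44) = -5/4*1/39 + 63*(-1/44) = -5/156 - 63/44 = -628/429 ≈ -1.4639)
(-37 - 1*11)*h = (-37 - 1*11)*(-628/429) = (-37 - 11)*(-628/429) = -48*(-628/429) = 10048/143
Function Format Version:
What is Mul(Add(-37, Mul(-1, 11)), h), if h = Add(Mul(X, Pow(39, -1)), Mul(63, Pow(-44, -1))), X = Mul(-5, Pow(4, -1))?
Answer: Rational(10048, 143) ≈ 70.266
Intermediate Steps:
X = Rational(-5, 4) (X = Mul(-5, Rational(1, 4)) = Rational(-5, 4) ≈ -1.2500)
h = Rational(-628, 429) (h = Add(Mul(Rational(-5, 4), Pow(39, -1)), Mul(63, Pow(-44, -1))) = Add(Mul(Rational(-5, 4), Rational(1, 39)), Mul(63, Rational(-1, 44))) = Add(Rational(-5, 156), Rational(-63, 44)) = Rational(-628, 429) ≈ -1.4639)
Mul(Add(-37, Mul(-1, 11)), h) = Mul(Add(-37, Mul(-1, 11)), Rational(-628, 429)) = Mul(Add(-37, -11), Rational(-628, 429)) = Mul(-48, Rational(-628, 429)) = Rational(10048, 143)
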